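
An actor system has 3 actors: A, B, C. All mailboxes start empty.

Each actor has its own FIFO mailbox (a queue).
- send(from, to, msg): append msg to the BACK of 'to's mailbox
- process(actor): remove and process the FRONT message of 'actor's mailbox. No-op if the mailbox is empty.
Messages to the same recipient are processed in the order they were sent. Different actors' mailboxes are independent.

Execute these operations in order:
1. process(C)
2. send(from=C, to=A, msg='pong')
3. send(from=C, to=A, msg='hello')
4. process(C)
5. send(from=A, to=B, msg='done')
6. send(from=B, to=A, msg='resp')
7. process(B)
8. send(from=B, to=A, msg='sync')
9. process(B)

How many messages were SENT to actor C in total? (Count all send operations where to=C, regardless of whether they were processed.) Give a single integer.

Answer: 0

Derivation:
After 1 (process(C)): A:[] B:[] C:[]
After 2 (send(from=C, to=A, msg='pong')): A:[pong] B:[] C:[]
After 3 (send(from=C, to=A, msg='hello')): A:[pong,hello] B:[] C:[]
After 4 (process(C)): A:[pong,hello] B:[] C:[]
After 5 (send(from=A, to=B, msg='done')): A:[pong,hello] B:[done] C:[]
After 6 (send(from=B, to=A, msg='resp')): A:[pong,hello,resp] B:[done] C:[]
After 7 (process(B)): A:[pong,hello,resp] B:[] C:[]
After 8 (send(from=B, to=A, msg='sync')): A:[pong,hello,resp,sync] B:[] C:[]
After 9 (process(B)): A:[pong,hello,resp,sync] B:[] C:[]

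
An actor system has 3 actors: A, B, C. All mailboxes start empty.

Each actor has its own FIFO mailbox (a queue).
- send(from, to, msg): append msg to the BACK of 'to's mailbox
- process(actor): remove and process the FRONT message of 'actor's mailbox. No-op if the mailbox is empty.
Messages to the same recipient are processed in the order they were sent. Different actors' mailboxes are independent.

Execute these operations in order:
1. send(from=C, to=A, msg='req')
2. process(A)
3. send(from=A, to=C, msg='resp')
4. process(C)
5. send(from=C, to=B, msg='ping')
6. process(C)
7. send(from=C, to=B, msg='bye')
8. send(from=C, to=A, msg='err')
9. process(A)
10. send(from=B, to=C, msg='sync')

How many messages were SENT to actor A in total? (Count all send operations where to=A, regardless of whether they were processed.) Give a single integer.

Answer: 2

Derivation:
After 1 (send(from=C, to=A, msg='req')): A:[req] B:[] C:[]
After 2 (process(A)): A:[] B:[] C:[]
After 3 (send(from=A, to=C, msg='resp')): A:[] B:[] C:[resp]
After 4 (process(C)): A:[] B:[] C:[]
After 5 (send(from=C, to=B, msg='ping')): A:[] B:[ping] C:[]
After 6 (process(C)): A:[] B:[ping] C:[]
After 7 (send(from=C, to=B, msg='bye')): A:[] B:[ping,bye] C:[]
After 8 (send(from=C, to=A, msg='err')): A:[err] B:[ping,bye] C:[]
After 9 (process(A)): A:[] B:[ping,bye] C:[]
After 10 (send(from=B, to=C, msg='sync')): A:[] B:[ping,bye] C:[sync]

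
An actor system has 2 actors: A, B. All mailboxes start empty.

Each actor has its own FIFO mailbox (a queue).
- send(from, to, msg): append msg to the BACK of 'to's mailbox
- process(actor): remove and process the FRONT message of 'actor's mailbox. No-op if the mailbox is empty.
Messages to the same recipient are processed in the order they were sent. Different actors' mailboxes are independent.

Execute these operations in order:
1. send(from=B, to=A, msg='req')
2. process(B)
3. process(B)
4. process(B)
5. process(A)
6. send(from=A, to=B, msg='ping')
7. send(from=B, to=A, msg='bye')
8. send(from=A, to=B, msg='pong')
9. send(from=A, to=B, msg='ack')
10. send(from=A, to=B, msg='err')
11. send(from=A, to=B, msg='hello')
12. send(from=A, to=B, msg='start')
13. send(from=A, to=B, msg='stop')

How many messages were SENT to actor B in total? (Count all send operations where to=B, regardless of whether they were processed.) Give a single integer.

Answer: 7

Derivation:
After 1 (send(from=B, to=A, msg='req')): A:[req] B:[]
After 2 (process(B)): A:[req] B:[]
After 3 (process(B)): A:[req] B:[]
After 4 (process(B)): A:[req] B:[]
After 5 (process(A)): A:[] B:[]
After 6 (send(from=A, to=B, msg='ping')): A:[] B:[ping]
After 7 (send(from=B, to=A, msg='bye')): A:[bye] B:[ping]
After 8 (send(from=A, to=B, msg='pong')): A:[bye] B:[ping,pong]
After 9 (send(from=A, to=B, msg='ack')): A:[bye] B:[ping,pong,ack]
After 10 (send(from=A, to=B, msg='err')): A:[bye] B:[ping,pong,ack,err]
After 11 (send(from=A, to=B, msg='hello')): A:[bye] B:[ping,pong,ack,err,hello]
After 12 (send(from=A, to=B, msg='start')): A:[bye] B:[ping,pong,ack,err,hello,start]
After 13 (send(from=A, to=B, msg='stop')): A:[bye] B:[ping,pong,ack,err,hello,start,stop]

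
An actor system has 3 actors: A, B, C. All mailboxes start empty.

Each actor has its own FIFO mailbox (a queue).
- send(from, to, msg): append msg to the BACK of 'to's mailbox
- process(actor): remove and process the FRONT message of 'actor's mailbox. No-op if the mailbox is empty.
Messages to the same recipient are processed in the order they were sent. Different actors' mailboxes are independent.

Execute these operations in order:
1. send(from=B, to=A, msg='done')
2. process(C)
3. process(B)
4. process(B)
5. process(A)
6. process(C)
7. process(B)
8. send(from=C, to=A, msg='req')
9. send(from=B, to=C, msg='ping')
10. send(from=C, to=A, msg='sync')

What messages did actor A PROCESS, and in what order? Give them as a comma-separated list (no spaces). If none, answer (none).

After 1 (send(from=B, to=A, msg='done')): A:[done] B:[] C:[]
After 2 (process(C)): A:[done] B:[] C:[]
After 3 (process(B)): A:[done] B:[] C:[]
After 4 (process(B)): A:[done] B:[] C:[]
After 5 (process(A)): A:[] B:[] C:[]
After 6 (process(C)): A:[] B:[] C:[]
After 7 (process(B)): A:[] B:[] C:[]
After 8 (send(from=C, to=A, msg='req')): A:[req] B:[] C:[]
After 9 (send(from=B, to=C, msg='ping')): A:[req] B:[] C:[ping]
After 10 (send(from=C, to=A, msg='sync')): A:[req,sync] B:[] C:[ping]

Answer: done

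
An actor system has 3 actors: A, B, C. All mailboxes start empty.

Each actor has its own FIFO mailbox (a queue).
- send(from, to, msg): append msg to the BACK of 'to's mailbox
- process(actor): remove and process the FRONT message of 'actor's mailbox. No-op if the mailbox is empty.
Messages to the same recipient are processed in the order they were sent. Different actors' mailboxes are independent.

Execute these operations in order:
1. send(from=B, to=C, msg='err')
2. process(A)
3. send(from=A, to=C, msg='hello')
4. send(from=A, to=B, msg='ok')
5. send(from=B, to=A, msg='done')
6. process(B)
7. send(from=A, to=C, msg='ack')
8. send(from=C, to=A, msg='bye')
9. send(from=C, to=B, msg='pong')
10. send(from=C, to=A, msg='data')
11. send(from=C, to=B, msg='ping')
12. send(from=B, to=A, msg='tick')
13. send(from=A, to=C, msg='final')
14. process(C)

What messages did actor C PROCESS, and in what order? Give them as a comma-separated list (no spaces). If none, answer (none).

Answer: err

Derivation:
After 1 (send(from=B, to=C, msg='err')): A:[] B:[] C:[err]
After 2 (process(A)): A:[] B:[] C:[err]
After 3 (send(from=A, to=C, msg='hello')): A:[] B:[] C:[err,hello]
After 4 (send(from=A, to=B, msg='ok')): A:[] B:[ok] C:[err,hello]
After 5 (send(from=B, to=A, msg='done')): A:[done] B:[ok] C:[err,hello]
After 6 (process(B)): A:[done] B:[] C:[err,hello]
After 7 (send(from=A, to=C, msg='ack')): A:[done] B:[] C:[err,hello,ack]
After 8 (send(from=C, to=A, msg='bye')): A:[done,bye] B:[] C:[err,hello,ack]
After 9 (send(from=C, to=B, msg='pong')): A:[done,bye] B:[pong] C:[err,hello,ack]
After 10 (send(from=C, to=A, msg='data')): A:[done,bye,data] B:[pong] C:[err,hello,ack]
After 11 (send(from=C, to=B, msg='ping')): A:[done,bye,data] B:[pong,ping] C:[err,hello,ack]
After 12 (send(from=B, to=A, msg='tick')): A:[done,bye,data,tick] B:[pong,ping] C:[err,hello,ack]
After 13 (send(from=A, to=C, msg='final')): A:[done,bye,data,tick] B:[pong,ping] C:[err,hello,ack,final]
After 14 (process(C)): A:[done,bye,data,tick] B:[pong,ping] C:[hello,ack,final]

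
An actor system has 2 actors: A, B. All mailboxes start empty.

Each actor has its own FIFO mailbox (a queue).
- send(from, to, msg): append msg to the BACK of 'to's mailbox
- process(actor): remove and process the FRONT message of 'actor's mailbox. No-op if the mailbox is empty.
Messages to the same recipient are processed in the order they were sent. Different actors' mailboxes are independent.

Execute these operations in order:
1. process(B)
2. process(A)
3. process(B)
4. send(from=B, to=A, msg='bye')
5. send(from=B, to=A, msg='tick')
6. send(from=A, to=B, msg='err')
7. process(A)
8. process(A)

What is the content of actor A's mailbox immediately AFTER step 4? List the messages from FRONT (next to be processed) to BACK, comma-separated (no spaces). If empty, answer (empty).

After 1 (process(B)): A:[] B:[]
After 2 (process(A)): A:[] B:[]
After 3 (process(B)): A:[] B:[]
After 4 (send(from=B, to=A, msg='bye')): A:[bye] B:[]

bye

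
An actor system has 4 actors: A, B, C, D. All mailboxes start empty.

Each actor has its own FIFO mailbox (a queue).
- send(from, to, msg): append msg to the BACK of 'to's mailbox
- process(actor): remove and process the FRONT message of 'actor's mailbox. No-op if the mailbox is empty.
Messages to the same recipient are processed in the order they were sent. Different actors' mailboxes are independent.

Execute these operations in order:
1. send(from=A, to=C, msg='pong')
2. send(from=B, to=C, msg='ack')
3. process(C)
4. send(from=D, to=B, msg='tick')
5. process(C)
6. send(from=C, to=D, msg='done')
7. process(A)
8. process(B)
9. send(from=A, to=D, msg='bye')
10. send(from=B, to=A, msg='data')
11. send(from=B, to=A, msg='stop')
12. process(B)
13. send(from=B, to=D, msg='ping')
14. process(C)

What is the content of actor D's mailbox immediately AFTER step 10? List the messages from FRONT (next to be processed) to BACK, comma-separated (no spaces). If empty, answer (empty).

After 1 (send(from=A, to=C, msg='pong')): A:[] B:[] C:[pong] D:[]
After 2 (send(from=B, to=C, msg='ack')): A:[] B:[] C:[pong,ack] D:[]
After 3 (process(C)): A:[] B:[] C:[ack] D:[]
After 4 (send(from=D, to=B, msg='tick')): A:[] B:[tick] C:[ack] D:[]
After 5 (process(C)): A:[] B:[tick] C:[] D:[]
After 6 (send(from=C, to=D, msg='done')): A:[] B:[tick] C:[] D:[done]
After 7 (process(A)): A:[] B:[tick] C:[] D:[done]
After 8 (process(B)): A:[] B:[] C:[] D:[done]
After 9 (send(from=A, to=D, msg='bye')): A:[] B:[] C:[] D:[done,bye]
After 10 (send(from=B, to=A, msg='data')): A:[data] B:[] C:[] D:[done,bye]

done,bye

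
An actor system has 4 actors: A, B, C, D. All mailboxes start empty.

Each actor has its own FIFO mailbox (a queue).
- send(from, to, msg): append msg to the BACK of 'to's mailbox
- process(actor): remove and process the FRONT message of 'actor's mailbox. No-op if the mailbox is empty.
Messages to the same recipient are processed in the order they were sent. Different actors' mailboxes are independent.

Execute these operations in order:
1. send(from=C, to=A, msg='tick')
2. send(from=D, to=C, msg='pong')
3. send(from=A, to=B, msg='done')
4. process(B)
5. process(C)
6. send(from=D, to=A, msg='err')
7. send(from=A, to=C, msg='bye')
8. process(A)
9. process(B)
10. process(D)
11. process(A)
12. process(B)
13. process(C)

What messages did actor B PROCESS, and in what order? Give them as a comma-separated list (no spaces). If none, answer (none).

After 1 (send(from=C, to=A, msg='tick')): A:[tick] B:[] C:[] D:[]
After 2 (send(from=D, to=C, msg='pong')): A:[tick] B:[] C:[pong] D:[]
After 3 (send(from=A, to=B, msg='done')): A:[tick] B:[done] C:[pong] D:[]
After 4 (process(B)): A:[tick] B:[] C:[pong] D:[]
After 5 (process(C)): A:[tick] B:[] C:[] D:[]
After 6 (send(from=D, to=A, msg='err')): A:[tick,err] B:[] C:[] D:[]
After 7 (send(from=A, to=C, msg='bye')): A:[tick,err] B:[] C:[bye] D:[]
After 8 (process(A)): A:[err] B:[] C:[bye] D:[]
After 9 (process(B)): A:[err] B:[] C:[bye] D:[]
After 10 (process(D)): A:[err] B:[] C:[bye] D:[]
After 11 (process(A)): A:[] B:[] C:[bye] D:[]
After 12 (process(B)): A:[] B:[] C:[bye] D:[]
After 13 (process(C)): A:[] B:[] C:[] D:[]

Answer: done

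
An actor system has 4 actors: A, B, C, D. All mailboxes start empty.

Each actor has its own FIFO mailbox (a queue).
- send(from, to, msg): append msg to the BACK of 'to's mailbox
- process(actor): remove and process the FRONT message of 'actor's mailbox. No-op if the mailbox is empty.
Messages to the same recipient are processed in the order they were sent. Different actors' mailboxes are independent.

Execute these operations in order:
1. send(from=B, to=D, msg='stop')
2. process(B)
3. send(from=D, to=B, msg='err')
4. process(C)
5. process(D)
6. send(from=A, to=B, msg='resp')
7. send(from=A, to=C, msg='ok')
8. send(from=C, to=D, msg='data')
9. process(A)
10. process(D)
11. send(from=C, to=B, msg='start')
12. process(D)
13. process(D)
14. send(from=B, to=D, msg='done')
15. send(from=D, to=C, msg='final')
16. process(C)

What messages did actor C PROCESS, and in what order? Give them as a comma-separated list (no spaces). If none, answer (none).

Answer: ok

Derivation:
After 1 (send(from=B, to=D, msg='stop')): A:[] B:[] C:[] D:[stop]
After 2 (process(B)): A:[] B:[] C:[] D:[stop]
After 3 (send(from=D, to=B, msg='err')): A:[] B:[err] C:[] D:[stop]
After 4 (process(C)): A:[] B:[err] C:[] D:[stop]
After 5 (process(D)): A:[] B:[err] C:[] D:[]
After 6 (send(from=A, to=B, msg='resp')): A:[] B:[err,resp] C:[] D:[]
After 7 (send(from=A, to=C, msg='ok')): A:[] B:[err,resp] C:[ok] D:[]
After 8 (send(from=C, to=D, msg='data')): A:[] B:[err,resp] C:[ok] D:[data]
After 9 (process(A)): A:[] B:[err,resp] C:[ok] D:[data]
After 10 (process(D)): A:[] B:[err,resp] C:[ok] D:[]
After 11 (send(from=C, to=B, msg='start')): A:[] B:[err,resp,start] C:[ok] D:[]
After 12 (process(D)): A:[] B:[err,resp,start] C:[ok] D:[]
After 13 (process(D)): A:[] B:[err,resp,start] C:[ok] D:[]
After 14 (send(from=B, to=D, msg='done')): A:[] B:[err,resp,start] C:[ok] D:[done]
After 15 (send(from=D, to=C, msg='final')): A:[] B:[err,resp,start] C:[ok,final] D:[done]
After 16 (process(C)): A:[] B:[err,resp,start] C:[final] D:[done]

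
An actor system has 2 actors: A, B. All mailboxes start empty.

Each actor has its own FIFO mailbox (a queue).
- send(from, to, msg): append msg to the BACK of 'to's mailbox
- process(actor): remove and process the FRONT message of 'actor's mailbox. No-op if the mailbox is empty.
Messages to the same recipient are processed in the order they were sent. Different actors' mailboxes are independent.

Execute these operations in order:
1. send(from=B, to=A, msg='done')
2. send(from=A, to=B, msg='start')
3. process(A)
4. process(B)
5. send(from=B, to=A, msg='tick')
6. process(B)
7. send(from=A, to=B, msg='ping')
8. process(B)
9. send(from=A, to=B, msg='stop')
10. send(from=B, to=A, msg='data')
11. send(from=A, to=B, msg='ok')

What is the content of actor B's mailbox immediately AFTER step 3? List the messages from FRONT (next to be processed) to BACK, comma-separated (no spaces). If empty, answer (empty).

After 1 (send(from=B, to=A, msg='done')): A:[done] B:[]
After 2 (send(from=A, to=B, msg='start')): A:[done] B:[start]
After 3 (process(A)): A:[] B:[start]

start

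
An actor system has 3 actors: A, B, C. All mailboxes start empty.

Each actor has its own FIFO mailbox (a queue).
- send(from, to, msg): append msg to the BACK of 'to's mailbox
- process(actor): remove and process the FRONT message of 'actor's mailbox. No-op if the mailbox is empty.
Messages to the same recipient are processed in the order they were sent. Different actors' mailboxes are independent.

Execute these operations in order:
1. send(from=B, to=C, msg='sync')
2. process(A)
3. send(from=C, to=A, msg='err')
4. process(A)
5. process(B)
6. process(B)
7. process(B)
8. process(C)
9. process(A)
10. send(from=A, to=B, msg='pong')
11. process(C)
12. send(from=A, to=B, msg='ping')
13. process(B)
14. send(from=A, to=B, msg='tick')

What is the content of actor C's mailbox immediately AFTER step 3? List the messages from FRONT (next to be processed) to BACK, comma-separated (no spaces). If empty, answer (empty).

After 1 (send(from=B, to=C, msg='sync')): A:[] B:[] C:[sync]
After 2 (process(A)): A:[] B:[] C:[sync]
After 3 (send(from=C, to=A, msg='err')): A:[err] B:[] C:[sync]

sync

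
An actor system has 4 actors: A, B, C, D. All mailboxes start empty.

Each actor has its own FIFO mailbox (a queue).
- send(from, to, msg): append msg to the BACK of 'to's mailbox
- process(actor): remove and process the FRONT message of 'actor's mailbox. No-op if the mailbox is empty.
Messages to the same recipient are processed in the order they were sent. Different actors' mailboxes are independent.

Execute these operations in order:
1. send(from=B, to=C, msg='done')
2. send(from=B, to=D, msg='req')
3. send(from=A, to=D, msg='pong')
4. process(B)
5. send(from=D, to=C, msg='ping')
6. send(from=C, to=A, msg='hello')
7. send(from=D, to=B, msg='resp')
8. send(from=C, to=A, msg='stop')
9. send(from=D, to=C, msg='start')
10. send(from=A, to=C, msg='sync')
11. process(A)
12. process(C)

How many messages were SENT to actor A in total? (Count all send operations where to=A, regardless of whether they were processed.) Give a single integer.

After 1 (send(from=B, to=C, msg='done')): A:[] B:[] C:[done] D:[]
After 2 (send(from=B, to=D, msg='req')): A:[] B:[] C:[done] D:[req]
After 3 (send(from=A, to=D, msg='pong')): A:[] B:[] C:[done] D:[req,pong]
After 4 (process(B)): A:[] B:[] C:[done] D:[req,pong]
After 5 (send(from=D, to=C, msg='ping')): A:[] B:[] C:[done,ping] D:[req,pong]
After 6 (send(from=C, to=A, msg='hello')): A:[hello] B:[] C:[done,ping] D:[req,pong]
After 7 (send(from=D, to=B, msg='resp')): A:[hello] B:[resp] C:[done,ping] D:[req,pong]
After 8 (send(from=C, to=A, msg='stop')): A:[hello,stop] B:[resp] C:[done,ping] D:[req,pong]
After 9 (send(from=D, to=C, msg='start')): A:[hello,stop] B:[resp] C:[done,ping,start] D:[req,pong]
After 10 (send(from=A, to=C, msg='sync')): A:[hello,stop] B:[resp] C:[done,ping,start,sync] D:[req,pong]
After 11 (process(A)): A:[stop] B:[resp] C:[done,ping,start,sync] D:[req,pong]
After 12 (process(C)): A:[stop] B:[resp] C:[ping,start,sync] D:[req,pong]

Answer: 2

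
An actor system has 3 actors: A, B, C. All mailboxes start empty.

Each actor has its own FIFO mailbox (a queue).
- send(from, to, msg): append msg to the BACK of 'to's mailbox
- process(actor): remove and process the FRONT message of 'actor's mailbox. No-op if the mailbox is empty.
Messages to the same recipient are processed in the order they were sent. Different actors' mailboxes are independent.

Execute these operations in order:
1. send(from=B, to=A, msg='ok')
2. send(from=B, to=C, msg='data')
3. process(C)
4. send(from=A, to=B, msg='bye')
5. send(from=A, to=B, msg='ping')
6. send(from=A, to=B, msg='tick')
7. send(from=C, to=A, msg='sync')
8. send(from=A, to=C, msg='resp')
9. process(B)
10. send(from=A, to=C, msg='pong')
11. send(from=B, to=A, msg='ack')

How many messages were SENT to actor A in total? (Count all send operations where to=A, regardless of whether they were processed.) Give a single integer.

Answer: 3

Derivation:
After 1 (send(from=B, to=A, msg='ok')): A:[ok] B:[] C:[]
After 2 (send(from=B, to=C, msg='data')): A:[ok] B:[] C:[data]
After 3 (process(C)): A:[ok] B:[] C:[]
After 4 (send(from=A, to=B, msg='bye')): A:[ok] B:[bye] C:[]
After 5 (send(from=A, to=B, msg='ping')): A:[ok] B:[bye,ping] C:[]
After 6 (send(from=A, to=B, msg='tick')): A:[ok] B:[bye,ping,tick] C:[]
After 7 (send(from=C, to=A, msg='sync')): A:[ok,sync] B:[bye,ping,tick] C:[]
After 8 (send(from=A, to=C, msg='resp')): A:[ok,sync] B:[bye,ping,tick] C:[resp]
After 9 (process(B)): A:[ok,sync] B:[ping,tick] C:[resp]
After 10 (send(from=A, to=C, msg='pong')): A:[ok,sync] B:[ping,tick] C:[resp,pong]
After 11 (send(from=B, to=A, msg='ack')): A:[ok,sync,ack] B:[ping,tick] C:[resp,pong]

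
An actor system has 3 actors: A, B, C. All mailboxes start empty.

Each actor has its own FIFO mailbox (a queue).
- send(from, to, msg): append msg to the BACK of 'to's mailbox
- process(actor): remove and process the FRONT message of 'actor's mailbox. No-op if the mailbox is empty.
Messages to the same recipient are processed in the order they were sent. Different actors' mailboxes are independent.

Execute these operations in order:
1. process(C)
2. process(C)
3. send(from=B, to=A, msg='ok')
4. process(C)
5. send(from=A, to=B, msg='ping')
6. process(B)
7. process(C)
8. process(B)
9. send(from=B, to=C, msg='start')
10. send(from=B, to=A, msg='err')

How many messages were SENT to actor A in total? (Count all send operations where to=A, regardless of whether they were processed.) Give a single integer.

After 1 (process(C)): A:[] B:[] C:[]
After 2 (process(C)): A:[] B:[] C:[]
After 3 (send(from=B, to=A, msg='ok')): A:[ok] B:[] C:[]
After 4 (process(C)): A:[ok] B:[] C:[]
After 5 (send(from=A, to=B, msg='ping')): A:[ok] B:[ping] C:[]
After 6 (process(B)): A:[ok] B:[] C:[]
After 7 (process(C)): A:[ok] B:[] C:[]
After 8 (process(B)): A:[ok] B:[] C:[]
After 9 (send(from=B, to=C, msg='start')): A:[ok] B:[] C:[start]
After 10 (send(from=B, to=A, msg='err')): A:[ok,err] B:[] C:[start]

Answer: 2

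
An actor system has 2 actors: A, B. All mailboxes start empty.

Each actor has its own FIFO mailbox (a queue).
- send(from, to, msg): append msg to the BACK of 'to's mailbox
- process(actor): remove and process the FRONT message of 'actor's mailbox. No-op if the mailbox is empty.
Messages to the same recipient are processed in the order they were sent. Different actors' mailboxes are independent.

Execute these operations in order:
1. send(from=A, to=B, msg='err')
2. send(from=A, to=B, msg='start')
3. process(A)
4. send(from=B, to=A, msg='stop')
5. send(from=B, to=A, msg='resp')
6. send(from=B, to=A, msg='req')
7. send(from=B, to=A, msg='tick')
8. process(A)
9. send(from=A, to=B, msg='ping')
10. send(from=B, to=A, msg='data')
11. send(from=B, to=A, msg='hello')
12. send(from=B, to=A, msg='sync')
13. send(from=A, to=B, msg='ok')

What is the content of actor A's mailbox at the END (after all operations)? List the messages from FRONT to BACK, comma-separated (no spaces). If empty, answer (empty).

Answer: resp,req,tick,data,hello,sync

Derivation:
After 1 (send(from=A, to=B, msg='err')): A:[] B:[err]
After 2 (send(from=A, to=B, msg='start')): A:[] B:[err,start]
After 3 (process(A)): A:[] B:[err,start]
After 4 (send(from=B, to=A, msg='stop')): A:[stop] B:[err,start]
After 5 (send(from=B, to=A, msg='resp')): A:[stop,resp] B:[err,start]
After 6 (send(from=B, to=A, msg='req')): A:[stop,resp,req] B:[err,start]
After 7 (send(from=B, to=A, msg='tick')): A:[stop,resp,req,tick] B:[err,start]
After 8 (process(A)): A:[resp,req,tick] B:[err,start]
After 9 (send(from=A, to=B, msg='ping')): A:[resp,req,tick] B:[err,start,ping]
After 10 (send(from=B, to=A, msg='data')): A:[resp,req,tick,data] B:[err,start,ping]
After 11 (send(from=B, to=A, msg='hello')): A:[resp,req,tick,data,hello] B:[err,start,ping]
After 12 (send(from=B, to=A, msg='sync')): A:[resp,req,tick,data,hello,sync] B:[err,start,ping]
After 13 (send(from=A, to=B, msg='ok')): A:[resp,req,tick,data,hello,sync] B:[err,start,ping,ok]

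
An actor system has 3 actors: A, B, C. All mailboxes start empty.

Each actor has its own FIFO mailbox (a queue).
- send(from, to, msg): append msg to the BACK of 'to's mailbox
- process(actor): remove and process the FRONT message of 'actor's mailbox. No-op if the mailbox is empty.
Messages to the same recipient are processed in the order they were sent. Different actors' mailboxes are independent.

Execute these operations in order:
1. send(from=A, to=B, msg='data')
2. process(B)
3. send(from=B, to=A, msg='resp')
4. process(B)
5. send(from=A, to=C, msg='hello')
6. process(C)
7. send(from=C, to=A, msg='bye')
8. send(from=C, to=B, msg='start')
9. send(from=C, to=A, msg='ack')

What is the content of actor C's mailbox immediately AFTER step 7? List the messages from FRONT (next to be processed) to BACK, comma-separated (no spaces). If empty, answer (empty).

After 1 (send(from=A, to=B, msg='data')): A:[] B:[data] C:[]
After 2 (process(B)): A:[] B:[] C:[]
After 3 (send(from=B, to=A, msg='resp')): A:[resp] B:[] C:[]
After 4 (process(B)): A:[resp] B:[] C:[]
After 5 (send(from=A, to=C, msg='hello')): A:[resp] B:[] C:[hello]
After 6 (process(C)): A:[resp] B:[] C:[]
After 7 (send(from=C, to=A, msg='bye')): A:[resp,bye] B:[] C:[]

(empty)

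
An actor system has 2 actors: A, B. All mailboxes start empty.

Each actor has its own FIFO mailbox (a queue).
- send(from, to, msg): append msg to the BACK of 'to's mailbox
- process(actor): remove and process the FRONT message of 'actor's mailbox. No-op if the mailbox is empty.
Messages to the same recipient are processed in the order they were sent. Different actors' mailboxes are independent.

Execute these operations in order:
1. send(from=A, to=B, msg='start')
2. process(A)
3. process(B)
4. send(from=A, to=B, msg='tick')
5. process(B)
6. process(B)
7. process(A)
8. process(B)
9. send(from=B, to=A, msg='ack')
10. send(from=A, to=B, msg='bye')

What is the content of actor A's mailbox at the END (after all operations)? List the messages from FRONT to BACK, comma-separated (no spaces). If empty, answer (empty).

Answer: ack

Derivation:
After 1 (send(from=A, to=B, msg='start')): A:[] B:[start]
After 2 (process(A)): A:[] B:[start]
After 3 (process(B)): A:[] B:[]
After 4 (send(from=A, to=B, msg='tick')): A:[] B:[tick]
After 5 (process(B)): A:[] B:[]
After 6 (process(B)): A:[] B:[]
After 7 (process(A)): A:[] B:[]
After 8 (process(B)): A:[] B:[]
After 9 (send(from=B, to=A, msg='ack')): A:[ack] B:[]
After 10 (send(from=A, to=B, msg='bye')): A:[ack] B:[bye]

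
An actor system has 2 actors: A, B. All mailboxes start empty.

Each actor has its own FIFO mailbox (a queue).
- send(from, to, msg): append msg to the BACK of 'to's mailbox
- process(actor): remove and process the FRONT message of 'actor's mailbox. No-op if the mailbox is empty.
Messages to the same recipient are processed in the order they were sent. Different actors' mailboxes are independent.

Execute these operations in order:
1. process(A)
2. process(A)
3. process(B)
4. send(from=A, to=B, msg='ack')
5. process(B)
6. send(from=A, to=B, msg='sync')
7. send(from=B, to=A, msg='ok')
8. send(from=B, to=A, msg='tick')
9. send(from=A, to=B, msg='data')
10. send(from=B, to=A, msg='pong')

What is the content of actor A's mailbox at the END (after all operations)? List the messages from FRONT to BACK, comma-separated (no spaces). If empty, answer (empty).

After 1 (process(A)): A:[] B:[]
After 2 (process(A)): A:[] B:[]
After 3 (process(B)): A:[] B:[]
After 4 (send(from=A, to=B, msg='ack')): A:[] B:[ack]
After 5 (process(B)): A:[] B:[]
After 6 (send(from=A, to=B, msg='sync')): A:[] B:[sync]
After 7 (send(from=B, to=A, msg='ok')): A:[ok] B:[sync]
After 8 (send(from=B, to=A, msg='tick')): A:[ok,tick] B:[sync]
After 9 (send(from=A, to=B, msg='data')): A:[ok,tick] B:[sync,data]
After 10 (send(from=B, to=A, msg='pong')): A:[ok,tick,pong] B:[sync,data]

Answer: ok,tick,pong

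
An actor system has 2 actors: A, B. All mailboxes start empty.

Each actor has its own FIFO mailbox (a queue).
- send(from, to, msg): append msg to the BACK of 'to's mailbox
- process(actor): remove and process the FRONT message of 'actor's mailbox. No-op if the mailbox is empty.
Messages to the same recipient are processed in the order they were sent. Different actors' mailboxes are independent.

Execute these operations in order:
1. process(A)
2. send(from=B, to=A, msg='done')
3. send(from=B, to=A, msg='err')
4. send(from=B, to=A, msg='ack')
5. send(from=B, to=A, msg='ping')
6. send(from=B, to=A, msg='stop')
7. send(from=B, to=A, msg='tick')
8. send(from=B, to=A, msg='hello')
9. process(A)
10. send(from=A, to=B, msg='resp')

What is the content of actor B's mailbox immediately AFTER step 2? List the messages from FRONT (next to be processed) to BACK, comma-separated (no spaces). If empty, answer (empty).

After 1 (process(A)): A:[] B:[]
After 2 (send(from=B, to=A, msg='done')): A:[done] B:[]

(empty)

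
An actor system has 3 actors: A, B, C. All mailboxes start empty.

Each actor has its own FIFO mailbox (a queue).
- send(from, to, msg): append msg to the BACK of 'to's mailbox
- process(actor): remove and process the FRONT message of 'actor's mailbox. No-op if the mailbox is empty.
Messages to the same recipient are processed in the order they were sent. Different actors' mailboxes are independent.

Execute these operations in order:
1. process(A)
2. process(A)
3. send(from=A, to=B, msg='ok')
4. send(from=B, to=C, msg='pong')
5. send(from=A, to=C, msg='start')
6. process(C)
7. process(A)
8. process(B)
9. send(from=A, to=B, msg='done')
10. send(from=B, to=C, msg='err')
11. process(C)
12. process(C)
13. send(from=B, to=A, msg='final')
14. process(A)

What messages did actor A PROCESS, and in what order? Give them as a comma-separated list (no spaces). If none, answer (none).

After 1 (process(A)): A:[] B:[] C:[]
After 2 (process(A)): A:[] B:[] C:[]
After 3 (send(from=A, to=B, msg='ok')): A:[] B:[ok] C:[]
After 4 (send(from=B, to=C, msg='pong')): A:[] B:[ok] C:[pong]
After 5 (send(from=A, to=C, msg='start')): A:[] B:[ok] C:[pong,start]
After 6 (process(C)): A:[] B:[ok] C:[start]
After 7 (process(A)): A:[] B:[ok] C:[start]
After 8 (process(B)): A:[] B:[] C:[start]
After 9 (send(from=A, to=B, msg='done')): A:[] B:[done] C:[start]
After 10 (send(from=B, to=C, msg='err')): A:[] B:[done] C:[start,err]
After 11 (process(C)): A:[] B:[done] C:[err]
After 12 (process(C)): A:[] B:[done] C:[]
After 13 (send(from=B, to=A, msg='final')): A:[final] B:[done] C:[]
After 14 (process(A)): A:[] B:[done] C:[]

Answer: final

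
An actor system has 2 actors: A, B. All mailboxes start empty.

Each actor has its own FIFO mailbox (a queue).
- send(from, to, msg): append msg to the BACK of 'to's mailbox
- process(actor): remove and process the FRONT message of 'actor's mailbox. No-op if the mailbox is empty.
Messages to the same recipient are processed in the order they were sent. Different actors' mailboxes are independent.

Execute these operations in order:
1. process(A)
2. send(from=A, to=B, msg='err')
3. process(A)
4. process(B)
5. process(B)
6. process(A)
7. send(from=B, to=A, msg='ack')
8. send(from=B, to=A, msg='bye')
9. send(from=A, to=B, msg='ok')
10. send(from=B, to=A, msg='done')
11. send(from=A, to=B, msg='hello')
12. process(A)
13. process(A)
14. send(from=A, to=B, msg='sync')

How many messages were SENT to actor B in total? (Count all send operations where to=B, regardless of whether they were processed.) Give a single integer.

After 1 (process(A)): A:[] B:[]
After 2 (send(from=A, to=B, msg='err')): A:[] B:[err]
After 3 (process(A)): A:[] B:[err]
After 4 (process(B)): A:[] B:[]
After 5 (process(B)): A:[] B:[]
After 6 (process(A)): A:[] B:[]
After 7 (send(from=B, to=A, msg='ack')): A:[ack] B:[]
After 8 (send(from=B, to=A, msg='bye')): A:[ack,bye] B:[]
After 9 (send(from=A, to=B, msg='ok')): A:[ack,bye] B:[ok]
After 10 (send(from=B, to=A, msg='done')): A:[ack,bye,done] B:[ok]
After 11 (send(from=A, to=B, msg='hello')): A:[ack,bye,done] B:[ok,hello]
After 12 (process(A)): A:[bye,done] B:[ok,hello]
After 13 (process(A)): A:[done] B:[ok,hello]
After 14 (send(from=A, to=B, msg='sync')): A:[done] B:[ok,hello,sync]

Answer: 4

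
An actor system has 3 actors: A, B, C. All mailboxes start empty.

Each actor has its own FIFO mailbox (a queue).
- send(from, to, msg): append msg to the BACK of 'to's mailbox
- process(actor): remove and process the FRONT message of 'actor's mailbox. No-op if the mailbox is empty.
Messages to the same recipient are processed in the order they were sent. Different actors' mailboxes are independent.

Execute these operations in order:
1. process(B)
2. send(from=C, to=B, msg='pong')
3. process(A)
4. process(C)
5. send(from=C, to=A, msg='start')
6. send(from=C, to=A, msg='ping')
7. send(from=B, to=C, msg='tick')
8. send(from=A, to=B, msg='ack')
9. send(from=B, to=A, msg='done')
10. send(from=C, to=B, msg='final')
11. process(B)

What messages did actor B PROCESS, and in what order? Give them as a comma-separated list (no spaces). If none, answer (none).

After 1 (process(B)): A:[] B:[] C:[]
After 2 (send(from=C, to=B, msg='pong')): A:[] B:[pong] C:[]
After 3 (process(A)): A:[] B:[pong] C:[]
After 4 (process(C)): A:[] B:[pong] C:[]
After 5 (send(from=C, to=A, msg='start')): A:[start] B:[pong] C:[]
After 6 (send(from=C, to=A, msg='ping')): A:[start,ping] B:[pong] C:[]
After 7 (send(from=B, to=C, msg='tick')): A:[start,ping] B:[pong] C:[tick]
After 8 (send(from=A, to=B, msg='ack')): A:[start,ping] B:[pong,ack] C:[tick]
After 9 (send(from=B, to=A, msg='done')): A:[start,ping,done] B:[pong,ack] C:[tick]
After 10 (send(from=C, to=B, msg='final')): A:[start,ping,done] B:[pong,ack,final] C:[tick]
After 11 (process(B)): A:[start,ping,done] B:[ack,final] C:[tick]

Answer: pong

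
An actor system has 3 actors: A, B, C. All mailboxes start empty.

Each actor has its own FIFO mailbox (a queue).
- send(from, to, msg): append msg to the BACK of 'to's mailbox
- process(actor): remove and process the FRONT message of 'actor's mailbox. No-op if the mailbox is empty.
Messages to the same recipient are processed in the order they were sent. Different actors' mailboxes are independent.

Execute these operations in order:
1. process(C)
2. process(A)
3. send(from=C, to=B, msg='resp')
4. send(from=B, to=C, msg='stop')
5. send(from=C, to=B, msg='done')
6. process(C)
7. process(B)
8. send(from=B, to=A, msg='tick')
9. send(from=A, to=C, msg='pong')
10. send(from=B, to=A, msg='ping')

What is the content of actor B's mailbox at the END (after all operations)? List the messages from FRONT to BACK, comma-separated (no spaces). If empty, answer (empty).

Answer: done

Derivation:
After 1 (process(C)): A:[] B:[] C:[]
After 2 (process(A)): A:[] B:[] C:[]
After 3 (send(from=C, to=B, msg='resp')): A:[] B:[resp] C:[]
After 4 (send(from=B, to=C, msg='stop')): A:[] B:[resp] C:[stop]
After 5 (send(from=C, to=B, msg='done')): A:[] B:[resp,done] C:[stop]
After 6 (process(C)): A:[] B:[resp,done] C:[]
After 7 (process(B)): A:[] B:[done] C:[]
After 8 (send(from=B, to=A, msg='tick')): A:[tick] B:[done] C:[]
After 9 (send(from=A, to=C, msg='pong')): A:[tick] B:[done] C:[pong]
After 10 (send(from=B, to=A, msg='ping')): A:[tick,ping] B:[done] C:[pong]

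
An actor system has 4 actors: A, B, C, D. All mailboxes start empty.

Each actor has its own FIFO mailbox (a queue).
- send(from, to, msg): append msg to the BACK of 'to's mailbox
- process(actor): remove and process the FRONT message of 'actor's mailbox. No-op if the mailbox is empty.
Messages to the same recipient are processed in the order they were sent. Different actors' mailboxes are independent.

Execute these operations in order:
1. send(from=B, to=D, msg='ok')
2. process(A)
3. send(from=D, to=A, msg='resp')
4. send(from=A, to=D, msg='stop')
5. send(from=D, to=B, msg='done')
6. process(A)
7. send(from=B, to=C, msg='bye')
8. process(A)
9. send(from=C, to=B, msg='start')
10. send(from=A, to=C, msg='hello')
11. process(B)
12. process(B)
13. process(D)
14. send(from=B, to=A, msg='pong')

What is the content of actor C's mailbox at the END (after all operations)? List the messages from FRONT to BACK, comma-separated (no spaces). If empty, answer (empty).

Answer: bye,hello

Derivation:
After 1 (send(from=B, to=D, msg='ok')): A:[] B:[] C:[] D:[ok]
After 2 (process(A)): A:[] B:[] C:[] D:[ok]
After 3 (send(from=D, to=A, msg='resp')): A:[resp] B:[] C:[] D:[ok]
After 4 (send(from=A, to=D, msg='stop')): A:[resp] B:[] C:[] D:[ok,stop]
After 5 (send(from=D, to=B, msg='done')): A:[resp] B:[done] C:[] D:[ok,stop]
After 6 (process(A)): A:[] B:[done] C:[] D:[ok,stop]
After 7 (send(from=B, to=C, msg='bye')): A:[] B:[done] C:[bye] D:[ok,stop]
After 8 (process(A)): A:[] B:[done] C:[bye] D:[ok,stop]
After 9 (send(from=C, to=B, msg='start')): A:[] B:[done,start] C:[bye] D:[ok,stop]
After 10 (send(from=A, to=C, msg='hello')): A:[] B:[done,start] C:[bye,hello] D:[ok,stop]
After 11 (process(B)): A:[] B:[start] C:[bye,hello] D:[ok,stop]
After 12 (process(B)): A:[] B:[] C:[bye,hello] D:[ok,stop]
After 13 (process(D)): A:[] B:[] C:[bye,hello] D:[stop]
After 14 (send(from=B, to=A, msg='pong')): A:[pong] B:[] C:[bye,hello] D:[stop]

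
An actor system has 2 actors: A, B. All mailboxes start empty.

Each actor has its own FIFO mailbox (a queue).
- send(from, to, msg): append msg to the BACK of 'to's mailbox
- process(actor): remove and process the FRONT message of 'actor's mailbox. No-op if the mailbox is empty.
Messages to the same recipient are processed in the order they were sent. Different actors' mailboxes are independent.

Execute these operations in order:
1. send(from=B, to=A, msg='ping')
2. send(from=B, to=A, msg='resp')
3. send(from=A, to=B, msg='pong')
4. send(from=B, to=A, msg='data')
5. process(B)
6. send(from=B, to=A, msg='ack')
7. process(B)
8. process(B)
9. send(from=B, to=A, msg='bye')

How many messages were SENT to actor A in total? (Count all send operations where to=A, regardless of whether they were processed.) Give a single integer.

After 1 (send(from=B, to=A, msg='ping')): A:[ping] B:[]
After 2 (send(from=B, to=A, msg='resp')): A:[ping,resp] B:[]
After 3 (send(from=A, to=B, msg='pong')): A:[ping,resp] B:[pong]
After 4 (send(from=B, to=A, msg='data')): A:[ping,resp,data] B:[pong]
After 5 (process(B)): A:[ping,resp,data] B:[]
After 6 (send(from=B, to=A, msg='ack')): A:[ping,resp,data,ack] B:[]
After 7 (process(B)): A:[ping,resp,data,ack] B:[]
After 8 (process(B)): A:[ping,resp,data,ack] B:[]
After 9 (send(from=B, to=A, msg='bye')): A:[ping,resp,data,ack,bye] B:[]

Answer: 5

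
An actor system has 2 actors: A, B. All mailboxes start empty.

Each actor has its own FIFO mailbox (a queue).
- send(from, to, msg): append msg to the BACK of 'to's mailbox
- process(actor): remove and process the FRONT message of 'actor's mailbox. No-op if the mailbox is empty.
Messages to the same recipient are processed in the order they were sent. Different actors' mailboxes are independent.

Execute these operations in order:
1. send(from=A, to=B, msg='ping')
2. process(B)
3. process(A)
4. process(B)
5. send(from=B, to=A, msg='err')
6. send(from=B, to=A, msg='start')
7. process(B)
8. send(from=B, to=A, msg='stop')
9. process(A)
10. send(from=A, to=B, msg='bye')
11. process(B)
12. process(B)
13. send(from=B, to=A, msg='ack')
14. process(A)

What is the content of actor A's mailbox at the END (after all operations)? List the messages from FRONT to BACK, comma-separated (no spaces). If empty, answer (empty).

After 1 (send(from=A, to=B, msg='ping')): A:[] B:[ping]
After 2 (process(B)): A:[] B:[]
After 3 (process(A)): A:[] B:[]
After 4 (process(B)): A:[] B:[]
After 5 (send(from=B, to=A, msg='err')): A:[err] B:[]
After 6 (send(from=B, to=A, msg='start')): A:[err,start] B:[]
After 7 (process(B)): A:[err,start] B:[]
After 8 (send(from=B, to=A, msg='stop')): A:[err,start,stop] B:[]
After 9 (process(A)): A:[start,stop] B:[]
After 10 (send(from=A, to=B, msg='bye')): A:[start,stop] B:[bye]
After 11 (process(B)): A:[start,stop] B:[]
After 12 (process(B)): A:[start,stop] B:[]
After 13 (send(from=B, to=A, msg='ack')): A:[start,stop,ack] B:[]
After 14 (process(A)): A:[stop,ack] B:[]

Answer: stop,ack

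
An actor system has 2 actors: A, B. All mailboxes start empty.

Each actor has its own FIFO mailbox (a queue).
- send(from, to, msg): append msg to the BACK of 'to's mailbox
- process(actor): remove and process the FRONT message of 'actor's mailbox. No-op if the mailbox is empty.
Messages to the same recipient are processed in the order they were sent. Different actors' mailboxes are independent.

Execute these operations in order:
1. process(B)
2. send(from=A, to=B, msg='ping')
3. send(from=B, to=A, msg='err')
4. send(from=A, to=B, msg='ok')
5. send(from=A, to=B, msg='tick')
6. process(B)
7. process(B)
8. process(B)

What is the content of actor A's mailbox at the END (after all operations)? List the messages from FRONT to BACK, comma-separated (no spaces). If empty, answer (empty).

After 1 (process(B)): A:[] B:[]
After 2 (send(from=A, to=B, msg='ping')): A:[] B:[ping]
After 3 (send(from=B, to=A, msg='err')): A:[err] B:[ping]
After 4 (send(from=A, to=B, msg='ok')): A:[err] B:[ping,ok]
After 5 (send(from=A, to=B, msg='tick')): A:[err] B:[ping,ok,tick]
After 6 (process(B)): A:[err] B:[ok,tick]
After 7 (process(B)): A:[err] B:[tick]
After 8 (process(B)): A:[err] B:[]

Answer: err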